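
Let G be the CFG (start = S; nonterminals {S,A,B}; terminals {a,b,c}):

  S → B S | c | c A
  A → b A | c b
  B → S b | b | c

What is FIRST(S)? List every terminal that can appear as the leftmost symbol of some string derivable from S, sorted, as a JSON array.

FIRST iteration:
round 1:
  A via A→b A: +{b}
  A via A→c b: +{c}
  B via B→b: +{b}
  B via B→c: +{c}
  S via S→B S: +{b,c}
  FIRST[S]={b,c}  FIRST[A]={b,c}  FIRST[B]={b,c}
round 2: (stable)
  FIRST[S]={b,c}  FIRST[A]={b,c}  FIRST[B]={b,c}

FIRST(S) = ["b", "c"]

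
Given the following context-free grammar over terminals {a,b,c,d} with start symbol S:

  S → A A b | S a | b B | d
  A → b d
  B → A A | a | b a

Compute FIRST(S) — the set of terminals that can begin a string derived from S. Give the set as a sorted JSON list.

Compute FIRST by fixpoint:
round 1:
  A via A→b d: +{b}
  B via B→A A: +{b}
  B via B→a: +{a}
  S via S→A A b: +{b}
  S via S→d: +{d}
  S: {b,d}  A: {b}  B: {a,b}
round 2: (stable)
  S: {b,d}  A: {b}  B: {a,b}

FIRST(S) = ["b", "d"]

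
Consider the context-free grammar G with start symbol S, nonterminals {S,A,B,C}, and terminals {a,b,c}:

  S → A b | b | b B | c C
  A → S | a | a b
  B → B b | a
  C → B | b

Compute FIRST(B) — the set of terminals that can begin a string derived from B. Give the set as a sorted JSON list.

FIRST sets, iterate to fixpoint:
round 1:
  A via A→a: +{a}
  B via B→a: +{a}
  C via C→B: +{a}
  C via C→b: +{b}
  S via S→A b: +{a}
  S via S→b: +{b}
  S via S→c C: +{c}
  S: {a,b,c}  A: {a}  B: {a}  C: {a,b}
round 2:
  A via A→S: +{b,c}
  S: {a,b,c}  A: {a,b,c}  B: {a}  C: {a,b}
round 3: — fixpoint
  S: {a,b,c}  A: {a,b,c}  B: {a}  C: {a,b}

FIRST(B) = ["a"]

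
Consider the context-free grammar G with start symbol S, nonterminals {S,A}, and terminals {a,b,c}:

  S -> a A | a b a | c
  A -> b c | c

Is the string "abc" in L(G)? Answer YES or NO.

CNF form of G:
  S -> T2 A | T2 X3 | c
  A -> T0 T1 | c
  T0 -> b
  T1 -> c
  T2 -> a
  X3 -> T0 T2

CYK table (by increasing span):
  T[0,0] 'a' = {T2}  orig:{}
  T[1,1] 'b' = {T0}  orig:{}
  T[2,2] 'c' = {A,S,T1}  orig:{A,S}
  T[0,1] 'ab' = ∅
  T[1,2] 'bc' = {A}
  T[0,2] 'abc' = {S}

S ∈ T[0,2] ⇒ YES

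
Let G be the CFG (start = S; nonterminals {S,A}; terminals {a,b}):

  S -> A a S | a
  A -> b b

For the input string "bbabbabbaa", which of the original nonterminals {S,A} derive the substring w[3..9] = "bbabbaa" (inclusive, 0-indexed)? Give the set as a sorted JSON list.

CNF form of G:
  S -> A X2 | a
  A -> T0 T0
  T0 -> b
  T1 -> a
  X2 -> T1 S

Fill CYK table bottom-up (cells [i..j] with 3 ≤ i ≤ j ≤ 9 only):
  [3..3]={T0}  "b"  orig:{}
  [4..4]={T0}  "b"  orig:{}
  [5..5]={S,T1}  "a"  orig:{S}
  [6..6]={T0}  "b"  orig:{}
  [7..7]={T0}  "b"  orig:{}
  [8..8]={S,T1}  "a"  orig:{S}
  [9..9]={S,T1}  "a"  orig:{S}
  [3..4]={A}  "bb"
  [4..5]=∅  "ba"
  [5..6]=∅  "ab"
  [6..7]={A}  "bb"
  [7..8]=∅  "ba"
  [8..9]={X2}  "aa"  orig:{}
  [3..5]=∅  "bba"
  [4..6]=∅  "bab"
  [5..7]=∅  "abb"
  [6..8]=∅  "bba"
  [7..9]=∅  "baa"
  [3..6]=∅  "bbab"
  [4..7]=∅  "babb"
  [5..8]=∅  "abba"
  [6..9]={S}  "bbaa"
  [3..7]=∅  "bbabb"
  [4..8]=∅  "babba"
  [5..9]={X2}  "abbaa"  orig:{}
  [3..8]=∅  "bbabba"
  [4..9]=∅  "babbaa"
  [3..9]={S}  "bbabbaa"

Original NTs in T[3,9] deriving "bbabbaa": ["S"]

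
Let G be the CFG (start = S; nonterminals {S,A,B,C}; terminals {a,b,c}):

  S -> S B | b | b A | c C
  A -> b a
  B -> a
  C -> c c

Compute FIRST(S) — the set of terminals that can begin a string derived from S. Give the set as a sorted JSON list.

FIRST sets, iterate to fixpoint:
pass 1:
  A via A→b a: +{b}
  B via B→a: +{a}
  C via C→c c: +{c}
  S via S→b: +{b}
  S via S→c C: +{c}
  S: {b,c}  A: {b}  B: {a}  C: {c}
pass 2: — fixpoint
  S: {b,c}  A: {b}  B: {a}  C: {c}

FIRST(S) = ["b", "c"]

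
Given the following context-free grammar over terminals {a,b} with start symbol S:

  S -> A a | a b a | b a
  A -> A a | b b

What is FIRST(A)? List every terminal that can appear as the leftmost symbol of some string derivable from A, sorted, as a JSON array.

FIRST sets, iterate to fixpoint:
iter 1:
  A via A→b b: +{b}
  S via S→A a: +{b}
  S via S→a b a: +{a}
  FIRST[S]={a,b}  FIRST[A]={b}
iter 2: (no change)
  FIRST[S]={a,b}  FIRST[A]={b}

FIRST(A) = ["b"]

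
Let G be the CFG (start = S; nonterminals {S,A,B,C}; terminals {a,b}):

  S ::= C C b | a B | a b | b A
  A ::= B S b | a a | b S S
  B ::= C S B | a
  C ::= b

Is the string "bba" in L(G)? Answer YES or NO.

CNF form of G:
  S -> C X5 | T0 A | T1 B | T1 T0
  A -> B X2 | T0 X3 | T1 T1
  B -> C X4 | a
  C -> b
  T0 -> b
  T1 -> a
  X2 -> S T0
  X3 -> S S
  X4 -> S B
  X5 -> C T0

CYK fill:
  T[0,0] 'b' = {C,T0}  orig:{C}
  T[1,1] 'b' = {C,T0}  orig:{C}
  T[2,2] 'a' = {B,T1}  orig:{B}
  T[0,1] 'bb' = {X5}  orig:{}
  T[1,2] 'ba' = ∅
  T[0,2] 'bba' = ∅

S ∉ T[0,2] ⇒ NO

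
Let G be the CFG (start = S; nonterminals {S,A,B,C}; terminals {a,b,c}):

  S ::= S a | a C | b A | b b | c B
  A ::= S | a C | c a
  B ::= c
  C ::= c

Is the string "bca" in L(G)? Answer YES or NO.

Convert to CNF:
  S -> S T0 | T0 C | T1 A | T1 T1 | T2 B
  A -> S T0 | T0 C | T1 A | T1 T1 | T2 B | T2 T0
  B -> c
  C -> c
  T0 -> a
  T1 -> b
  T2 -> c

Fill CYK table bottom-up:
  cell(0,0) b: {T1}  orig:{}
  cell(1,1) c: {B,C,T2}  orig:{B,C}
  cell(2,2) a: {T0}  orig:{}
  cell(0,1) bc: ∅
  cell(1,2) ca: {A}
  cell(0,2) bca: {A,S}

S ∈ T[0,2] ⇒ YES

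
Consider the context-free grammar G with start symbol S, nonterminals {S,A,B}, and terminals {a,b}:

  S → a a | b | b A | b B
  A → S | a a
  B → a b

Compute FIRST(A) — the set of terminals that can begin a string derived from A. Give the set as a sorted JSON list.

FIRST iteration:
[1]
  A via A→a a: +{a}
  B via B→a b: +{a}
  S via S→a a: +{a}
  S via S→b: +{b}
  S: {a,b}  A: {a}  B: {a}
[2]
  A via A→S: +{b}
  S: {a,b}  A: {a,b}  B: {a}
[3] (no change)
  S: {a,b}  A: {a,b}  B: {a}

FIRST(A) = ["a", "b"]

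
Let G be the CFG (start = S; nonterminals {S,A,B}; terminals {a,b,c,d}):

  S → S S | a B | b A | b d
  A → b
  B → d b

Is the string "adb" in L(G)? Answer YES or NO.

Convert to CNF:
  S -> S S | T1 A | T1 T0 | T2 B
  A -> b
  B -> T0 T1
  T0 -> d
  T1 -> b
  T2 -> a

Fill CYK table bottom-up:
  cell(0,0) a: {T2}  orig:{}
  cell(1,1) d: {T0}  orig:{}
  cell(2,2) b: {A,T1}  orig:{A}
  cell(0,1) ad: ∅
  cell(1,2) db: {B}
  cell(0,2) adb: {S}

S ∈ T[0,2] ⇒ YES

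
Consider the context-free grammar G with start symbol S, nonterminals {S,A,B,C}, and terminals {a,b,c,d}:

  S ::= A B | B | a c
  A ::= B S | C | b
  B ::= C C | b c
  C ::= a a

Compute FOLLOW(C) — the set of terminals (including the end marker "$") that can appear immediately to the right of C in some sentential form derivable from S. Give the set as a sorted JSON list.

FIRST sets, iterate to fixpoint:
iter 1:
  A via A→b: +{b}
  B via B→b c: +{b}
  C via C→a a: +{a}
  S via S→A B: +{b}
  S via S→a c: +{a}
  FIRST[S]={a,b}  FIRST[A]={b}  FIRST[B]={b}  FIRST[C]={a}
iter 2:
  A via A→C: +{a}
  B via B→C C: +{a}
  FIRST[S]={a,b}  FIRST[A]={a,b}  FIRST[B]={a,b}  FIRST[C]={a}
iter 3: — fixpoint
  FIRST[S]={a,b}  FIRST[A]={a,b}  FIRST[B]={a,b}  FIRST[C]={a}

FOLLOW iteration:
initialize: $ ∈ FOLLOW(S)
iter 1:
  A→B S: FOLLOW(B) ⊇ FIRST(S) = {a,b}; new: +{a,b}
  B→C C: FOLLOW(C) ⊇ FIRST(C) = {a}; new: +{a}
  B→C C: FOLLOW(C) ⊇ FOLLOW(B) ⊇ {a,b}; new: +{b}
  S→A B: FOLLOW(A) ⊇ FIRST(B) = {a,b}; new: +{a,b}
  S→A B: FOLLOW(B) ⊇ FOLLOW(S) ⊇ {$}; new: +{$}
  S: {$}  A: {a,b}  B: {$,a,b}  C: {a,b}
iter 2:
  A→B S: FOLLOW(S) ⊇ FOLLOW(A) ⊇ {a,b}; new: +{a,b}
  B→C C: FOLLOW(C) ⊇ FOLLOW(B) ⊇ {$,a,b}; new: +{$}
  S: {$,a,b}  A: {a,b}  B: {$,a,b}  C: {$,a,b}
iter 3: done
  S: {$,a,b}  A: {a,b}  B: {$,a,b}  C: {$,a,b}

FOLLOW(C) = ["$", "a", "b"]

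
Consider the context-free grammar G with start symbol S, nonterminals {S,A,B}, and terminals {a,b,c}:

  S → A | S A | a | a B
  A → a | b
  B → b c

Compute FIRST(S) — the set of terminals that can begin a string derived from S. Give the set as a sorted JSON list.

FIRST iteration:
iter 1:
  A via A→a: +{a}
  A via A→b: +{b}
  B via B→b c: +{b}
  S via S→A: +{a,b}
  S: {a,b}  A: {a,b}  B: {b}
iter 2: done
  S: {a,b}  A: {a,b}  B: {b}

FIRST(S) = ["a", "b"]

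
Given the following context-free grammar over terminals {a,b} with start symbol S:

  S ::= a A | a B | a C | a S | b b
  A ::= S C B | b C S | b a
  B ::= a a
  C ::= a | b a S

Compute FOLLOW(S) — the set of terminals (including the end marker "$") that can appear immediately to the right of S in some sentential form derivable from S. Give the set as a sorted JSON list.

FIRST sets, iterate to fixpoint:
iter 1:
  A via A→b C S: +{b}
  B via B→a a: +{a}
  C via C→a: +{a}
  C via C→b a S: +{b}
  S via S→a A: +{a}
  S via S→b b: +{b}
  S: {a,b}  A: {b}  B: {a}  C: {a,b}
iter 2:
  A via A→S C B: +{a}
  S: {a,b}  A: {a,b}  B: {a}  C: {a,b}
iter 3: (no change)
  S: {a,b}  A: {a,b}  B: {a}  C: {a,b}

Compute FOLLOW by fixpoint:
initialize: $ ∈ FOLLOW(S)
iter 1:
  A→S C B: FOLLOW(S) ⊇ FIRST(C) = {a,b}; new: +{a,b}
  A→S C B: FOLLOW(C) ⊇ FIRST(B) = {a}; new: +{a}
  A→b C S: FOLLOW(C) ⊇ FIRST(S) = {a,b}; new: +{b}
  S→a A: FOLLOW(A) ⊇ FOLLOW(S) ⊇ {$,a,b}; new: +{$,a,b}
  S→a B: FOLLOW(B) ⊇ FOLLOW(S) ⊇ {$,a,b}; new: +{$,a,b}
  S→a C: FOLLOW(C) ⊇ FOLLOW(S) ⊇ {$,a,b}; new: +{$}
  FOLLOW[S]={$,a,b}  FOLLOW[A]={$,a,b}  FOLLOW[B]={$,a,b}  FOLLOW[C]={$,a,b}
iter 2: — fixpoint
  FOLLOW[S]={$,a,b}  FOLLOW[A]={$,a,b}  FOLLOW[B]={$,a,b}  FOLLOW[C]={$,a,b}

FOLLOW(S) = ["$", "a", "b"]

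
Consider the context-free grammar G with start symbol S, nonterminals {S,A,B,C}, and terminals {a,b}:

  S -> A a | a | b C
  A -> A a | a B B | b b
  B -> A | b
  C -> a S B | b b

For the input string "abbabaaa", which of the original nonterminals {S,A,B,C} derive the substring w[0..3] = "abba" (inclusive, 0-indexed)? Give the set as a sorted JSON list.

Convert to CNF:
  S -> A T0 | T1 C | a
  A -> A T0 | T0 X2 | T1 T1
  B -> A T0 | T0 X3 | T1 T1 | b
  C -> T0 X4 | T1 T1
  T0 -> a
  T1 -> b
  X2 -> B B
  X3 -> B B
  X4 -> S B

CYK fill — only the sub-triangle for w[0..3]:
  [0..0]={S,T0}  "a"  orig:{S}
  [1..1]={B,T1}  "b"  orig:{B}
  [2..2]={B,T1}  "b"  orig:{B}
  [3..3]={S,T0}  "a"  orig:{S}
  [0..1]={X4}  "ab"  orig:{}
  [1..2]={A,B,C,X2,X3}  "bb"  orig:{A,B,C}
  [2..3]=∅  "ba"
  [0..2]={A,B,X4}  "abb"  orig:{A,B}
  [1..3]={A,B,S}  "bba"
  [0..3]={A,B,S,X4}  "abba"  orig:{A,B,S}

Original NTs in T[0,3] deriving "abba": ["A", "B", "S"]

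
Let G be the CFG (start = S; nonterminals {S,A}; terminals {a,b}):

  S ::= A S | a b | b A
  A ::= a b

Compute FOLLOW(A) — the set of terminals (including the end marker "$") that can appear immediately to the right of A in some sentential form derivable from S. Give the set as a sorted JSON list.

FIRST sets, iterate to fixpoint:
[1]
  A via A→a b: +{a}
  S via S→A S: +{a}
  S via S→b A: +{b}
  S: {a,b}  A: {a}
[2] — fixpoint
  S: {a,b}  A: {a}

FOLLOW sets:
seed FOLLOW(S) with $
[1]
  S→A S: FOLLOW(A) ⊇ FIRST(S) = {a,b}; new: +{a,b}
  S→b A: FOLLOW(A) ⊇ FOLLOW(S) ⊇ {$}; new: +{$}
  S: {$}  A: {$,a,b}
[2] (stable)
  S: {$}  A: {$,a,b}

FOLLOW(A) = ["$", "a", "b"]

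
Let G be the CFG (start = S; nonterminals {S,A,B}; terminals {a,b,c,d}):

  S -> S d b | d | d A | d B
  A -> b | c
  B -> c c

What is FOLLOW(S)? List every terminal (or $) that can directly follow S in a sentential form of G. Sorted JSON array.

FIRST sets, iterate to fixpoint:
[1]
  A via A→b: +{b}
  A via A→c: +{c}
  B via B→c c: +{c}
  S via S→d: +{d}
  FIRST(S)={d}  FIRST(A)={b,c}  FIRST(B)={c}
[2] (no change)
  FIRST(S)={d}  FIRST(A)={b,c}  FIRST(B)={c}

FOLLOW sets:
FOLLOW(S) := {$}
iter 1:
  S→S d b: FOLLOW(S) ⊇ FIRST(d) = {d}; new: +{d}
  S→d A: FOLLOW(A) ⊇ FOLLOW(S) ⊇ {$,d}; new: +{$,d}
  S→d B: FOLLOW(B) ⊇ FOLLOW(S) ⊇ {$,d}; new: +{$,d}
  FOLLOW(S)={$,d}  FOLLOW(A)={$,d}  FOLLOW(B)={$,d}
iter 2: — fixpoint
  FOLLOW(S)={$,d}  FOLLOW(A)={$,d}  FOLLOW(B)={$,d}

FOLLOW(S) = ["$", "d"]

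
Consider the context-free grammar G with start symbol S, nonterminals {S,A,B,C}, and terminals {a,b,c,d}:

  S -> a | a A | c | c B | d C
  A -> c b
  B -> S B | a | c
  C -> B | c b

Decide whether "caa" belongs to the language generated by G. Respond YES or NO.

Convert to CNF:
  S -> T0 B | T2 A | T3 C | a | c
  A -> T0 T1
  B -> S B | a | c
  C -> S B | T0 T1 | a | c
  T0 -> c
  T1 -> b
  T2 -> a
  T3 -> d

Fill CYK table bottom-up:
  T[0,0] 'c' = {B,C,S,T0}  orig:{B,C,S}
  T[1,1] 'a' = {B,C,S,T2}  orig:{B,C,S}
  T[2,2] 'a' = {B,C,S,T2}  orig:{B,C,S}
  T[0,1] 'ca' = {B,C,S}
  T[1,2] 'aa' = {B,C}
  T[0,2] 'caa' = {B,C,S}

S ∈ T[0,2] ⇒ YES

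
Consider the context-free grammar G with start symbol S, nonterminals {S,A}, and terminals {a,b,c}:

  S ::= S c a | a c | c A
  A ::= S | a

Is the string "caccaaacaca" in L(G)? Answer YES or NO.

Convert to CNF:
  S -> S X3 | T0 A | T1 T0
  A -> S X2 | T0 A | T1 T0 | a
  T0 -> c
  T1 -> a
  X2 -> T0 T1
  X3 -> T0 T1

Fill CYK table bottom-up:
  T[0,0] 'c' = {T0}  orig:{}
  T[1,1] 'a' = {A,T1}  orig:{A}
  T[2,2] 'c' = {T0}  orig:{}
  T[3,3] 'c' = {T0}  orig:{}
  T[4,4] 'a' = {A,T1}  orig:{A}
  T[5,5] 'a' = {A,T1}  orig:{A}
  T[6,6] 'a' = {A,T1}  orig:{A}
  T[7,7] 'c' = {T0}  orig:{}
  T[8,8] 'a' = {A,T1}  orig:{A}
  T[9,9] 'c' = {T0}  orig:{}
  T[10,10] 'a' = {A,T1}  orig:{A}
  T[0,1] 'ca' = {A,S,X2,X3}  orig:{A,S}
  T[1,2] 'ac' = {A,S}
  T[2,3] 'cc' = ∅
  T[3,4] 'ca' = {A,S,X2,X3}  orig:{A,S}
  T[4,5] 'aa' = ∅
  T[5,6] 'aa' = ∅
  T[6,7] 'ac' = {A,S}
  T[7,8] 'ca' = {A,S,X2,X3}  orig:{A,S}
  T[8,9] 'ac' = {A,S}
  T[9,10] 'ca' = {A,S,X2,X3}  orig:{A,S}
  T[0,2] 'cac' = {A,S}
  T[1,3] 'acc' = ∅
  T[2,4] 'cca' = {A,S}
  T[3,5] 'caa' = ∅
  T[4,6] 'aaa' = ∅
  T[5,7] 'aac' = ∅
  T[6,8] 'aca' = ∅
  T[7,9] 'cac' = {A,S}
  T[8,10] 'aca' = ∅
  T[0,3] 'cacc' = ∅
  T[1,4] 'acca' = {A,S}
  T[2,5] 'ccaa' = ∅
  T[3,6] 'caaa' = ∅
  T[4,7] 'aaac' = ∅
  T[5,8] 'aaca' = ∅
  T[6,9] 'acac' = ∅
  T[7,10] 'caca' = {A,S}
  T[0,4] 'cacca' = {A,S}
  T[1,5] 'accaa' = ∅
  T[2,6] 'ccaaa' = ∅
  T[3,7] 'caaac' = ∅
  T[4,8] 'aaaca' = ∅
  T[5,9] 'aacac' = ∅
  T[6,10] 'acaca' = ∅
  T[0,5] 'caccaa' = ∅
  T[1,6] 'accaaa' = ∅
  T[2,7] 'ccaaac' = ∅
  T[3,8] 'caaaca' = ∅
  T[4,9] 'aaacac' = ∅
  T[5,10] 'aacaca' = ∅
  T[0,6] 'caccaaa' = ∅
  T[1,7] 'accaaac' = ∅
  T[2,8] 'ccaaaca' = ∅
  T[3,9] 'caaacac' = ∅
  T[4,10] 'aaacaca' = ∅
  T[0,7] 'caccaaac' = ∅
  T[1,8] 'accaaaca' = ∅
  T[2,9] 'ccaaacac' = ∅
  T[3,10] 'caaacaca' = ∅
  T[0,8] 'caccaaaca' = ∅
  T[1,9] 'accaaacac' = ∅
  T[2,10] 'ccaaacaca' = ∅
  T[0,9] 'caccaaacac' = ∅
  T[1,10] 'accaaacaca' = ∅
  T[0,10] 'caccaaacaca' = ∅

S ∉ T[0,10] ⇒ NO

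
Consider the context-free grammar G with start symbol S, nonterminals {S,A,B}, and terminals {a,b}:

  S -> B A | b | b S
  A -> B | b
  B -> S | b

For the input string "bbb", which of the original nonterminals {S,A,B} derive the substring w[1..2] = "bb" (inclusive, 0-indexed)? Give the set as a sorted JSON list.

Convert to CNF:
  S -> B A | T0 S | b
  A -> B A | T0 S | b
  B -> B A | T0 S | b
  T0 -> b

CYK table (by increasing span), restricted to cells inside w[1..2]:
  cell(1,1) b: {A,B,S,T0}  orig:{A,B,S}
  cell(2,2) b: {A,B,S,T0}  orig:{A,B,S}
  cell(1,2) bb: {A,B,S}

Original NTs in T[1,2] deriving "bb": ["A", "B", "S"]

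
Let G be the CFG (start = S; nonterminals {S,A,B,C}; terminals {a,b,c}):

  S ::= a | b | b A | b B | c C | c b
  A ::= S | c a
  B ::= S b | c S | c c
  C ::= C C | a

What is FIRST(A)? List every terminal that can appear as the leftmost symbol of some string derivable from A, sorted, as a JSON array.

Compute FIRST by fixpoint:
iter 1:
  A via A→c a: +{c}
  B via B→c S: +{c}
  C via C→a: +{a}
  S via S→a: +{a}
  S via S→b: +{b}
  S via S→c C: +{c}
  FIRST[S]={a,b,c}  FIRST[A]={c}  FIRST[B]={c}  FIRST[C]={a}
iter 2:
  A via A→S: +{a,b}
  B via B→S b: +{a,b}
  FIRST[S]={a,b,c}  FIRST[A]={a,b,c}  FIRST[B]={a,b,c}  FIRST[C]={a}
iter 3: (stable)
  FIRST[S]={a,b,c}  FIRST[A]={a,b,c}  FIRST[B]={a,b,c}  FIRST[C]={a}

FIRST(A) = ["a", "b", "c"]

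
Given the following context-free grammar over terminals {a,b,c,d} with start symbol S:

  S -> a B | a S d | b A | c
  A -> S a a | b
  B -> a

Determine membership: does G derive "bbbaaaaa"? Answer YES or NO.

Convert to CNF:
  S -> T0 B | T0 X4 | T2 A | c
  A -> S X3 | b
  B -> a
  T0 -> a
  T1 -> d
  T2 -> b
  X3 -> T0 T0
  X4 -> S T1

CYK fill:
  [0..0]={A,T2}  "b"  orig:{A}
  [1..1]={A,T2}  "b"  orig:{A}
  [2..2]={A,T2}  "b"  orig:{A}
  [3..3]={B,T0}  "a"  orig:{B}
  [4..4]={B,T0}  "a"  orig:{B}
  [5..5]={B,T0}  "a"  orig:{B}
  [6..6]={B,T0}  "a"  orig:{B}
  [7..7]={B,T0}  "a"  orig:{B}
  [0..1]={S}  "bb"
  [1..2]={S}  "bb"
  [2..3]=∅  "ba"
  [3..4]={S,X3}  "aa"  orig:{S}
  [4..5]={S,X3}  "aa"  orig:{S}
  [5..6]={S,X3}  "aa"  orig:{S}
  [6..7]={S,X3}  "aa"  orig:{S}
  [0..2]=∅  "bbb"
  [1..3]=∅  "bba"
  [2..4]=∅  "baa"
  [3..5]=∅  "aaa"
  [4..6]=∅  "aaa"
  [5..7]=∅  "aaa"
  [0..3]=∅  "bbba"
  [1..4]={A}  "bbaa"
  [2..5]=∅  "baaa"
  [3..6]={A}  "aaaa"
  [4..7]={A}  "aaaa"
  [0..4]={S}  "bbbaa"
  [1..5]=∅  "bbaaa"
  [2..6]={S}  "baaaa"
  [3..7]=∅  "aaaaa"
  [0..5]=∅  "bbbaaa"
  [1..6]=∅  "bbaaaa"
  [2..7]=∅  "baaaaa"
  [0..6]={A}  "bbbaaaa"
  [1..7]=∅  "bbaaaaa"
  [0..7]=∅  "bbbaaaaa"

S ∉ T[0,7] ⇒ NO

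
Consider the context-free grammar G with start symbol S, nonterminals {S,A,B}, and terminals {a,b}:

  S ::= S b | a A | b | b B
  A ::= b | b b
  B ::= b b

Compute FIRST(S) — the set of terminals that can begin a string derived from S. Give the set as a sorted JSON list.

FIRST sets, iterate to fixpoint:
iter 1:
  A via A→b: +{b}
  B via B→b b: +{b}
  S via S→a A: +{a}
  S via S→b: +{b}
  FIRST[S]={a,b}  FIRST[A]={b}  FIRST[B]={b}
iter 2: done
  FIRST[S]={a,b}  FIRST[A]={b}  FIRST[B]={b}

FIRST(S) = ["a", "b"]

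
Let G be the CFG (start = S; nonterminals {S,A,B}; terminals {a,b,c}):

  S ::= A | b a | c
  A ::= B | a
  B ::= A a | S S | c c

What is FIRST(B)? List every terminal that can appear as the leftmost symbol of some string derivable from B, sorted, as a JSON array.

Compute FIRST by fixpoint:
round 1:
  A via A→a: +{a}
  B via B→A a: +{a}
  B via B→c c: +{c}
  S via S→A: +{a}
  S via S→b a: +{b}
  S via S→c: +{c}
  FIRST(S)={a,b,c}  FIRST(A)={a}  FIRST(B)={a,c}
round 2:
  A via A→B: +{c}
  B via B→S S: +{b}
  FIRST(S)={a,b,c}  FIRST(A)={a,c}  FIRST(B)={a,b,c}
round 3:
  A via A→B: +{b}
  FIRST(S)={a,b,c}  FIRST(A)={a,b,c}  FIRST(B)={a,b,c}
round 4: (no change)
  FIRST(S)={a,b,c}  FIRST(A)={a,b,c}  FIRST(B)={a,b,c}

FIRST(B) = ["a", "b", "c"]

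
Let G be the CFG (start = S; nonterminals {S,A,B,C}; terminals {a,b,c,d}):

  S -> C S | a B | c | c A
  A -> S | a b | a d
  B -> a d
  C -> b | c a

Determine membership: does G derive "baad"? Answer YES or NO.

Convert to CNF:
  S -> C S | T0 B | T3 A | c
  A -> C S | T0 B | T0 T1 | T0 T2 | T3 A | c
  B -> T0 T2
  C -> T3 T0 | b
  T0 -> a
  T1 -> b
  T2 -> d
  T3 -> c

CYK table (by increasing span):
  cell(0,0) b: {C,T1}  orig:{C}
  cell(1,1) a: {T0}  orig:{}
  cell(2,2) a: {T0}  orig:{}
  cell(3,3) d: {T2}  orig:{}
  cell(0,1) ba: ∅
  cell(1,2) aa: ∅
  cell(2,3) ad: {A,B}
  cell(0,2) baa: ∅
  cell(1,3) aad: {A,S}
  cell(0,3) baad: {A,S}

S ∈ T[0,3] ⇒ YES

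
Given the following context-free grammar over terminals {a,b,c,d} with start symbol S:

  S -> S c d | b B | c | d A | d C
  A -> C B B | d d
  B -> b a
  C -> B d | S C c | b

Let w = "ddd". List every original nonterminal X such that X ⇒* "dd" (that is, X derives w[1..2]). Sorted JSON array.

CNF form of G:
  S -> S X6 | T0 A | T0 C | T1 B | c
  A -> C X4 | T0 T0
  B -> T1 T2
  C -> B T0 | S X5 | b
  T0 -> d
  T1 -> b
  T2 -> a
  T3 -> c
  X4 -> B B
  X5 -> C T3
  X6 -> T3 T0

CYK table (by increasing span) (cells [i..j] with 1 ≤ i ≤ j ≤ 2 only):
  T[1,1] 'd' = {T0}  orig:{}
  T[2,2] 'd' = {T0}  orig:{}
  T[1,2] 'dd' = {A}

Original NTs in T[1,2] deriving "dd": ["A"]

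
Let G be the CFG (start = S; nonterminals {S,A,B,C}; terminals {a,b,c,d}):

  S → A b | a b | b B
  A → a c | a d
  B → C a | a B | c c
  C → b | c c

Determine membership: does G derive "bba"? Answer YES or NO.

Convert to CNF:
  S -> A T3 | T0 T3 | T3 B
  A -> T0 T1 | T0 T2
  B -> C T0 | T0 B | T1 T1
  C -> T1 T1 | b
  T0 -> a
  T1 -> c
  T2 -> d
  T3 -> b

Fill CYK table bottom-up:
  [0..0]={C,T3}  "b"  orig:{C}
  [1..1]={C,T3}  "b"  orig:{C}
  [2..2]={T0}  "a"  orig:{}
  [0..1]=∅  "bb"
  [1..2]={B}  "ba"
  [0..2]={S}  "bba"

S ∈ T[0,2] ⇒ YES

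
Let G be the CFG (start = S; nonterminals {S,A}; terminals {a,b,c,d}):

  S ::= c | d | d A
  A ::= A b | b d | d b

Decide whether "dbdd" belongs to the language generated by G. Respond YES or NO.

CNF form of G:
  S -> T1 A | c | d
  A -> A T0 | T0 T1 | T1 T0
  T0 -> b
  T1 -> d

CYK fill:
  [0..0]={S,T1}  "d"  orig:{S}
  [1..1]={T0}  "b"  orig:{}
  [2..2]={S,T1}  "d"  orig:{S}
  [3..3]={S,T1}  "d"  orig:{S}
  [0..1]={A}  "db"
  [1..2]={A}  "bd"
  [2..3]=∅  "dd"
  [0..2]={S}  "dbd"
  [1..3]=∅  "bdd"
  [0..3]=∅  "dbdd"

S ∉ T[0,3] ⇒ NO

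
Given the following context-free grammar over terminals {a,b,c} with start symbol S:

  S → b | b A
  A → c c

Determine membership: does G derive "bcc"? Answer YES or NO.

Convert to CNF:
  S -> T1 A | b
  A -> T0 T0
  T0 -> c
  T1 -> b

CYK table (by increasing span):
  [0..0]={S,T1}  "b"  orig:{S}
  [1..1]={T0}  "c"  orig:{}
  [2..2]={T0}  "c"  orig:{}
  [0..1]=∅  "bc"
  [1..2]={A}  "cc"
  [0..2]={S}  "bcc"

S ∈ T[0,2] ⇒ YES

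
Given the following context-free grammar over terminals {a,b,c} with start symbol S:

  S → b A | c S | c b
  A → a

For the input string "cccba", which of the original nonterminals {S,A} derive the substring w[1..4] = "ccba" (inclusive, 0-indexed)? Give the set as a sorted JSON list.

CNF form of G:
  S -> T0 A | T1 S | T1 T0
  A -> a
  T0 -> b
  T1 -> c

CYK fill — only the sub-triangle for w[1..4]:
  T[1,1] 'c' = {T1}  orig:{}
  T[2,2] 'c' = {T1}  orig:{}
  T[3,3] 'b' = {T0}  orig:{}
  T[4,4] 'a' = {A}
  T[1,2] 'cc' = ∅
  T[2,3] 'cb' = {S}
  T[3,4] 'ba' = {S}
  T[1,3] 'ccb' = {S}
  T[2,4] 'cba' = {S}
  T[1,4] 'ccba' = {S}

Original NTs in T[1,4] deriving "ccba": ["S"]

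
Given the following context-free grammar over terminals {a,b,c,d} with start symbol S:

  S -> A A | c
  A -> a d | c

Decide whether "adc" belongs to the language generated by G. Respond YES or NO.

Convert to CNF:
  S -> A A | c
  A -> T0 T1 | c
  T0 -> a
  T1 -> d

Fill CYK table bottom-up:
  T[0,0] 'a' = {T0}  orig:{}
  T[1,1] 'd' = {T1}  orig:{}
  T[2,2] 'c' = {A,S}
  T[0,1] 'ad' = {A}
  T[1,2] 'dc' = ∅
  T[0,2] 'adc' = {S}

S ∈ T[0,2] ⇒ YES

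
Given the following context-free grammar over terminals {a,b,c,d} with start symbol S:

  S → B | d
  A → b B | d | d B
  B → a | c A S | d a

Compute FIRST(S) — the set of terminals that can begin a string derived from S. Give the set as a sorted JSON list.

FIRST iteration:
pass 1:
  A via A→b B: +{b}
  A via A→d: +{d}
  B via B→a: +{a}
  B via B→c A S: +{c}
  B via B→d a: +{d}
  S via S→B: +{a,c,d}
  FIRST(S)={a,c,d}  FIRST(A)={b,d}  FIRST(B)={a,c,d}
pass 2: (no change)
  FIRST(S)={a,c,d}  FIRST(A)={b,d}  FIRST(B)={a,c,d}

FIRST(S) = ["a", "c", "d"]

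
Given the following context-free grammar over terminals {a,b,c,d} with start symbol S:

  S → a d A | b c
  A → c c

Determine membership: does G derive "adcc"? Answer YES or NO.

CNF form of G:
  S -> T1 X4 | T3 T0
  A -> T0 T0
  T0 -> c
  T1 -> a
  T2 -> d
  T3 -> b
  X4 -> T2 A

CYK fill:
  T[0,0] 'a' = {T1}  orig:{}
  T[1,1] 'd' = {T2}  orig:{}
  T[2,2] 'c' = {T0}  orig:{}
  T[3,3] 'c' = {T0}  orig:{}
  T[0,1] 'ad' = ∅
  T[1,2] 'dc' = ∅
  T[2,3] 'cc' = {A}
  T[0,2] 'adc' = ∅
  T[1,3] 'dcc' = {X4}  orig:{}
  T[0,3] 'adcc' = {S}

S ∈ T[0,3] ⇒ YES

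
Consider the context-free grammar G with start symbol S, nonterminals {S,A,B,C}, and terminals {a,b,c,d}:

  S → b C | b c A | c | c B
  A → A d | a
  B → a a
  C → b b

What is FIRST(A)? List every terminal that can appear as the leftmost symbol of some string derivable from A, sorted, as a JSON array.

FIRST sets, iterate to fixpoint:
round 1:
  A via A→a: +{a}
  B via B→a a: +{a}
  C via C→b b: +{b}
  S via S→b C: +{b}
  S via S→c: +{c}
  FIRST[S]={b,c}  FIRST[A]={a}  FIRST[B]={a}  FIRST[C]={b}
round 2: (no change)
  FIRST[S]={b,c}  FIRST[A]={a}  FIRST[B]={a}  FIRST[C]={b}

FIRST(A) = ["a"]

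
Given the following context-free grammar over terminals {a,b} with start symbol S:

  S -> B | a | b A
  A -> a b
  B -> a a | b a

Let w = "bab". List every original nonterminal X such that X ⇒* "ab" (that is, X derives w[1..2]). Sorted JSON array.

Convert to CNF:
  S -> T0 T0 | T1 A | T1 T0 | a
  A -> T0 T1
  B -> T0 T0 | T1 T0
  T0 -> a
  T1 -> b

CYK fill — only the sub-triangle for w[1..2]:
  cell(1,1) a: {S,T0}  orig:{S}
  cell(2,2) b: {T1}  orig:{}
  cell(1,2) ab: {A}

Original NTs in T[1,2] deriving "ab": ["A"]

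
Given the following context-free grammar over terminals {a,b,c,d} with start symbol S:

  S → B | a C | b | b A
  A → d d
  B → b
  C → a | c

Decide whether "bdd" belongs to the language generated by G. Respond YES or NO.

Convert to CNF:
  S -> T1 C | T2 A | b
  A -> T0 T0
  B -> b
  C -> a | c
  T0 -> d
  T1 -> a
  T2 -> b

CYK fill:
  cell(0,0) b: {B,S,T2}  orig:{B,S}
  cell(1,1) d: {T0}  orig:{}
  cell(2,2) d: {T0}  orig:{}
  cell(0,1) bd: ∅
  cell(1,2) dd: {A}
  cell(0,2) bdd: {S}

S ∈ T[0,2] ⇒ YES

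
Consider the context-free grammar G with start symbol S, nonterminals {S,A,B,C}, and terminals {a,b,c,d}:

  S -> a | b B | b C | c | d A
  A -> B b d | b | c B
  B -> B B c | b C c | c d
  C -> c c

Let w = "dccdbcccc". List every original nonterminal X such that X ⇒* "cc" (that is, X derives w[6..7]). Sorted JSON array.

CNF form of G:
  S -> T0 B | T0 C | T1 A | a | c
  A -> B X3 | T2 B | b
  B -> B X4 | T0 X5 | T2 T1
  C -> T2 T2
  T0 -> b
  T1 -> d
  T2 -> c
  X3 -> T0 T1
  X4 -> B T2
  X5 -> C T2

CYK table (by increasing span) (cells [i..j] with 6 ≤ i ≤ j ≤ 7 only):
  cell(6,6) c: {S,T2}  orig:{S}
  cell(7,7) c: {S,T2}  orig:{S}
  cell(6,7) cc: {C}

Original NTs in T[6,7] deriving "cc": ["C"]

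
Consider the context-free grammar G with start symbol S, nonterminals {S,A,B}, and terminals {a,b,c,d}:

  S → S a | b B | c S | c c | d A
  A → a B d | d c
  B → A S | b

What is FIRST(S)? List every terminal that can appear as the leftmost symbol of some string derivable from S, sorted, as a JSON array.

FIRST sets, iterate to fixpoint:
pass 1:
  A via A→a B d: +{a}
  A via A→d c: +{d}
  B via B→A S: +{a,d}
  B via B→b: +{b}
  S via S→b B: +{b}
  S via S→c S: +{c}
  S via S→d A: +{d}
  S: {b,c,d}  A: {a,d}  B: {a,b,d}
pass 2: done
  S: {b,c,d}  A: {a,d}  B: {a,b,d}

FIRST(S) = ["b", "c", "d"]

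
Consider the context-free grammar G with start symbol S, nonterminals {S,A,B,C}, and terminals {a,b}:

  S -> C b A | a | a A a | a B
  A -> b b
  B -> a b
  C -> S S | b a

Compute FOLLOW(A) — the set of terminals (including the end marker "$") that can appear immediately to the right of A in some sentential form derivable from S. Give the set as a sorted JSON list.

Compute FIRST by fixpoint:
[1]
  A via A→b b: +{b}
  B via B→a b: +{a}
  C via C→b a: +{b}
  S via S→C b A: +{b}
  S via S→a: +{a}
  S: {a,b}  A: {b}  B: {a}  C: {b}
[2]
  C via C→S S: +{a}
  S: {a,b}  A: {b}  B: {a}  C: {a,b}
[3] (no change)
  S: {a,b}  A: {b}  B: {a}  C: {a,b}

FOLLOW iteration:
FOLLOW(S) := {$}
iter 1:
  C→S S: FOLLOW(S) ⊇ FIRST(S) = {a,b}; new: +{a,b}
  S→C b A: FOLLOW(C) ⊇ FIRST(b) = {b}; new: +{b}
  S→C b A: FOLLOW(A) ⊇ FOLLOW(S) ⊇ {$,a,b}; new: +{$,a,b}
  S→a B: FOLLOW(B) ⊇ FOLLOW(S) ⊇ {$,a,b}; new: +{$,a,b}
  FOLLOW[S]={$,a,b}  FOLLOW[A]={$,a,b}  FOLLOW[B]={$,a,b}  FOLLOW[C]={b}
iter 2: done
  FOLLOW[S]={$,a,b}  FOLLOW[A]={$,a,b}  FOLLOW[B]={$,a,b}  FOLLOW[C]={b}

FOLLOW(A) = ["$", "a", "b"]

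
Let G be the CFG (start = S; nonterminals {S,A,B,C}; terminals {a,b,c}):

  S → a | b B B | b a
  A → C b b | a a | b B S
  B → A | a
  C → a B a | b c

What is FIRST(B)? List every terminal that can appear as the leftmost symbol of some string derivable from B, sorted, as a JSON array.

Compute FIRST by fixpoint:
iter 1:
  A via A→a a: +{a}
  A via A→b B S: +{b}
  B via B→A: +{a,b}
  C via C→a B a: +{a}
  C via C→b c: +{b}
  S via S→a: +{a}
  S via S→b B B: +{b}
  FIRST(S)={a,b}  FIRST(A)={a,b}  FIRST(B)={a,b}  FIRST(C)={a,b}
iter 2: — fixpoint
  FIRST(S)={a,b}  FIRST(A)={a,b}  FIRST(B)={a,b}  FIRST(C)={a,b}

FIRST(B) = ["a", "b"]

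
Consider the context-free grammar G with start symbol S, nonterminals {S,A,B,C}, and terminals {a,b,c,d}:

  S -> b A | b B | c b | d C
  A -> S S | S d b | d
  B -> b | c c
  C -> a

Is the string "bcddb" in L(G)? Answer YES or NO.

Convert to CNF:
  S -> T0 C | T1 A | T1 B | T2 T1
  A -> S S | S X3 | d
  B -> T2 T2 | b
  C -> a
  T0 -> d
  T1 -> b
  T2 -> c
  X3 -> T0 T1

Fill CYK table bottom-up:
  [0..0]={B,T1}  "b"  orig:{B}
  [1..1]={T2}  "c"  orig:{}
  [2..2]={A,T0}  "d"  orig:{A}
  [3..3]={A,T0}  "d"  orig:{A}
  [4..4]={B,T1}  "b"  orig:{B}
  [0..1]=∅  "bc"
  [1..2]=∅  "cd"
  [2..3]=∅  "dd"
  [3..4]={X3}  "db"  orig:{}
  [0..2]=∅  "bcd"
  [1..3]=∅  "cdd"
  [2..4]=∅  "ddb"
  [0..3]=∅  "bcdd"
  [1..4]=∅  "cddb"
  [0..4]=∅  "bcddb"

S ∉ T[0,4] ⇒ NO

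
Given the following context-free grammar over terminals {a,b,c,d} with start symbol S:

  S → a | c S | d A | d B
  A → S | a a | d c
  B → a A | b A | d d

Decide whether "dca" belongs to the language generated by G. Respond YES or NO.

Convert to CNF:
  S -> T1 S | T2 A | T2 B | a
  A -> T0 T0 | T1 S | T2 A | T2 B | T2 T1 | a
  B -> T0 A | T2 T2 | T3 A
  T0 -> a
  T1 -> c
  T2 -> d
  T3 -> b

CYK table (by increasing span):
  T[0,0] 'd' = {T2}  orig:{}
  T[1,1] 'c' = {T1}  orig:{}
  T[2,2] 'a' = {A,S,T0}  orig:{A,S}
  T[0,1] 'dc' = {A}
  T[1,2] 'ca' = {A,S}
  T[0,2] 'dca' = {A,S}

S ∈ T[0,2] ⇒ YES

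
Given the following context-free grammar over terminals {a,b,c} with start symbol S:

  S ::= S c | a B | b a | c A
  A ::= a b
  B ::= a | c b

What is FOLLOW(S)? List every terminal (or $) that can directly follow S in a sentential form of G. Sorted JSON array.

FIRST sets, iterate to fixpoint:
round 1:
  A via A→a b: +{a}
  B via B→a: +{a}
  B via B→c b: +{c}
  S via S→a B: +{a}
  S via S→b a: +{b}
  S via S→c A: +{c}
  FIRST(S)={a,b,c}  FIRST(A)={a}  FIRST(B)={a,c}
round 2: (no change)
  FIRST(S)={a,b,c}  FIRST(A)={a}  FIRST(B)={a,c}

FOLLOW iteration:
initialize: $ ∈ FOLLOW(S)
pass 1:
  S→S c: FOLLOW(S) ⊇ FIRST(c) = {c}; new: +{c}
  S→a B: FOLLOW(B) ⊇ FOLLOW(S) ⊇ {$,c}; new: +{$,c}
  S→c A: FOLLOW(A) ⊇ FOLLOW(S) ⊇ {$,c}; new: +{$,c}
  FOLLOW(S)={$,c}  FOLLOW(A)={$,c}  FOLLOW(B)={$,c}
pass 2: (stable)
  FOLLOW(S)={$,c}  FOLLOW(A)={$,c}  FOLLOW(B)={$,c}

FOLLOW(S) = ["$", "c"]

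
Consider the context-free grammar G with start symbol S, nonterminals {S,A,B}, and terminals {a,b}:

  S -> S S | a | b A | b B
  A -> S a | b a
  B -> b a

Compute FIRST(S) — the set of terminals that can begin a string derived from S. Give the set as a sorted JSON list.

FIRST sets, iterate to fixpoint:
round 1:
  A via A→b a: +{b}
  B via B→b a: +{b}
  S via S→a: +{a}
  S via S→b A: +{b}
  FIRST(S)={a,b}  FIRST(A)={b}  FIRST(B)={b}
round 2:
  A via A→S a: +{a}
  FIRST(S)={a,b}  FIRST(A)={a,b}  FIRST(B)={b}
round 3: — fixpoint
  FIRST(S)={a,b}  FIRST(A)={a,b}  FIRST(B)={b}

FIRST(S) = ["a", "b"]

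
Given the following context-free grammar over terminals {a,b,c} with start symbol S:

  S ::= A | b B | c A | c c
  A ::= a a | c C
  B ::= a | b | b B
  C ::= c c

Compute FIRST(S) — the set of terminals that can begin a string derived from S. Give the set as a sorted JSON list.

FIRST sets, iterate to fixpoint:
[1]
  A via A→a a: +{a}
  A via A→c C: +{c}
  B via B→a: +{a}
  B via B→b: +{b}
  C via C→c c: +{c}
  S via S→A: +{a,c}
  S via S→b B: +{b}
  FIRST(S)={a,b,c}  FIRST(A)={a,c}  FIRST(B)={a,b}  FIRST(C)={c}
[2] (no change)
  FIRST(S)={a,b,c}  FIRST(A)={a,c}  FIRST(B)={a,b}  FIRST(C)={c}

FIRST(S) = ["a", "b", "c"]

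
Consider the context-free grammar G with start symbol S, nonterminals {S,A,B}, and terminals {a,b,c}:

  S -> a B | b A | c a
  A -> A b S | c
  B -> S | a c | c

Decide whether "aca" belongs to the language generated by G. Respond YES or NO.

CNF form of G:
  S -> T0 A | T1 B | T2 T1
  A -> A X3 | c
  B -> T0 A | T1 B | T1 T2 | T2 T1 | c
  T0 -> b
  T1 -> a
  T2 -> c
  X3 -> T0 S

CYK fill:
  cell(0,0) a: {T1}  orig:{}
  cell(1,1) c: {A,B,T2}  orig:{A,B}
  cell(2,2) a: {T1}  orig:{}
  cell(0,1) ac: {B,S}
  cell(1,2) ca: {B,S}
  cell(0,2) aca: {B,S}

S ∈ T[0,2] ⇒ YES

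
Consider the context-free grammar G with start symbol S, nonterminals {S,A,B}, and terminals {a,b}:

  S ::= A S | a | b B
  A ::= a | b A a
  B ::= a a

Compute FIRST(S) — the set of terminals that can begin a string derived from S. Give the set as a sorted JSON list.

FIRST iteration:
iter 1:
  A via A→a: +{a}
  A via A→b A a: +{b}
  B via B→a a: +{a}
  S via S→A S: +{a,b}
  FIRST[S]={a,b}  FIRST[A]={a,b}  FIRST[B]={a}
iter 2: (no change)
  FIRST[S]={a,b}  FIRST[A]={a,b}  FIRST[B]={a}

FIRST(S) = ["a", "b"]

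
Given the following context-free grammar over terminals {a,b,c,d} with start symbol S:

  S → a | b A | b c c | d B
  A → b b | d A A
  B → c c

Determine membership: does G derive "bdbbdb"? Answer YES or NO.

Convert to CNF:
  S -> T0 A | T0 X4 | T1 B | a
  A -> T0 T0 | T1 X3
  B -> T2 T2
  T0 -> b
  T1 -> d
  T2 -> c
  X3 -> A A
  X4 -> T2 T2

CYK table (by increasing span):
  [0..0]={T0}  "b"  orig:{}
  [1..1]={T1}  "d"  orig:{}
  [2..2]={T0}  "b"  orig:{}
  [3..3]={T0}  "b"  orig:{}
  [4..4]={T1}  "d"  orig:{}
  [5..5]={T0}  "b"  orig:{}
  [0..1]=∅  "bd"
  [1..2]=∅  "db"
  [2..3]={A}  "bb"
  [3..4]=∅  "bd"
  [4..5]=∅  "db"
  [0..2]=∅  "bdb"
  [1..3]=∅  "dbb"
  [2..4]=∅  "bbd"
  [3..5]=∅  "bdb"
  [0..3]=∅  "bdbb"
  [1..4]=∅  "dbbd"
  [2..5]=∅  "bbdb"
  [0..4]=∅  "bdbbd"
  [1..5]=∅  "dbbdb"
  [0..5]=∅  "bdbbdb"

S ∉ T[0,5] ⇒ NO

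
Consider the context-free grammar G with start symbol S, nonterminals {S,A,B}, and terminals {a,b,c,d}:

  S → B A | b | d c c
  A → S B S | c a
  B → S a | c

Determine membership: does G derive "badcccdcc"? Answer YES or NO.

CNF form of G:
  S -> B A | T2 X4 | b
  A -> S X3 | T0 T1
  B -> S T1 | c
  T0 -> c
  T1 -> a
  T2 -> d
  X3 -> B S
  X4 -> T0 T0

Fill CYK table bottom-up:
  cell(0,0) b: {S}
  cell(1,1) a: {T1}  orig:{}
  cell(2,2) d: {T2}  orig:{}
  cell(3,3) c: {B,T0}  orig:{B}
  cell(4,4) c: {B,T0}  orig:{B}
  cell(5,5) c: {B,T0}  orig:{B}
  cell(6,6) d: {T2}  orig:{}
  cell(7,7) c: {B,T0}  orig:{B}
  cell(8,8) c: {B,T0}  orig:{B}
  cell(0,1) ba: {B}
  cell(1,2) ad: ∅
  cell(2,3) dc: ∅
  cell(3,4) cc: {X4}  orig:{}
  cell(4,5) cc: {X4}  orig:{}
  cell(5,6) cd: ∅
  cell(6,7) dc: ∅
  cell(7,8) cc: {X4}  orig:{}
  cell(0,2) bad: ∅
  cell(1,3) adc: ∅
  cell(2,4) dcc: {S}
  cell(3,5) ccc: ∅
  cell(4,6) ccd: ∅
  cell(5,7) cdc: ∅
  cell(6,8) dcc: {S}
  cell(0,3) badc: ∅
  cell(1,4) adcc: ∅
  cell(2,5) dccc: ∅
  cell(3,6) cccd: ∅
  cell(4,7) ccdc: ∅
  cell(5,8) cdcc: {X3}  orig:{}
  cell(0,4) badcc: {X3}  orig:{}
  cell(1,5) adccc: ∅
  cell(2,6) dcccd: ∅
  cell(3,7) cccdc: ∅
  cell(4,8) ccdcc: ∅
  cell(0,5) badccc: ∅
  cell(1,6) adcccd: ∅
  cell(2,7) dcccdc: ∅
  cell(3,8) cccdcc: ∅
  cell(0,6) badcccd: ∅
  cell(1,7) adcccdc: ∅
  cell(2,8) dcccdcc: {A}
  cell(0,7) badcccdc: ∅
  cell(1,8) adcccdcc: ∅
  cell(0,8) badcccdcc: {S}

S ∈ T[0,8] ⇒ YES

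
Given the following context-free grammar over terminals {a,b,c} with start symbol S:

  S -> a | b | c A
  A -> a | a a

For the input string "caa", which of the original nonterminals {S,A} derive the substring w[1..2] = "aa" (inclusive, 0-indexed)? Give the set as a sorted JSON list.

Convert to CNF:
  S -> T1 A | a | b
  A -> T0 T0 | a
  T0 -> a
  T1 -> c

CYK fill — only the sub-triangle for w[1..2]:
  cell(1,1) a: {A,S,T0}  orig:{A,S}
  cell(2,2) a: {A,S,T0}  orig:{A,S}
  cell(1,2) aa: {A}

Original NTs in T[1,2] deriving "aa": ["A"]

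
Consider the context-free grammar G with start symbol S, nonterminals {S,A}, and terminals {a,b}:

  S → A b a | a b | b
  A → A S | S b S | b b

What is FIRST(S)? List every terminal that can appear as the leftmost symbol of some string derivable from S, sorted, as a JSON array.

Compute FIRST by fixpoint:
[1]
  A via A→b b: +{b}
  S via S→A b a: +{b}
  S via S→a b: +{a}
  FIRST(S)={a,b}  FIRST(A)={b}
[2]
  A via A→S b S: +{a}
  FIRST(S)={a,b}  FIRST(A)={a,b}
[3] — fixpoint
  FIRST(S)={a,b}  FIRST(A)={a,b}

FIRST(S) = ["a", "b"]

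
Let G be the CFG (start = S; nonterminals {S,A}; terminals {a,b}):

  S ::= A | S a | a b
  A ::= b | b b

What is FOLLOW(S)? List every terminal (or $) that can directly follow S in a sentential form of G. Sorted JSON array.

Compute FIRST by fixpoint:
iter 1:
  A via A→b: +{b}
  S via S→A: +{b}
  S via S→a b: +{a}
  FIRST[S]={a,b}  FIRST[A]={b}
iter 2: — fixpoint
  FIRST[S]={a,b}  FIRST[A]={b}

FOLLOW sets:
seed FOLLOW(S) with $
iter 1:
  S→A: FOLLOW(A) ⊇ FOLLOW(S) ⊇ {$}; new: +{$}
  S→S a: FOLLOW(S) ⊇ FIRST(a) = {a}; new: +{a}
  FOLLOW[S]={$,a}  FOLLOW[A]={$}
iter 2:
  S→A: FOLLOW(A) ⊇ FOLLOW(S) ⊇ {$,a}; new: +{a}
  FOLLOW[S]={$,a}  FOLLOW[A]={$,a}
iter 3: (stable)
  FOLLOW[S]={$,a}  FOLLOW[A]={$,a}

FOLLOW(S) = ["$", "a"]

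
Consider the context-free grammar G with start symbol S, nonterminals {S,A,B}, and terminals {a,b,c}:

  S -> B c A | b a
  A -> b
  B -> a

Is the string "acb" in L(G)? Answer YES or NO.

CNF form of G:
  S -> B X3 | T1 T2
  A -> b
  B -> a
  T0 -> c
  T1 -> b
  T2 -> a
  X3 -> T0 A

CYK table (by increasing span):
  [0..0]={B,T2}  "a"  orig:{B}
  [1..1]={T0}  "c"  orig:{}
  [2..2]={A,T1}  "b"  orig:{A}
  [0..1]=∅  "ac"
  [1..2]={X3}  "cb"  orig:{}
  [0..2]={S}  "acb"

S ∈ T[0,2] ⇒ YES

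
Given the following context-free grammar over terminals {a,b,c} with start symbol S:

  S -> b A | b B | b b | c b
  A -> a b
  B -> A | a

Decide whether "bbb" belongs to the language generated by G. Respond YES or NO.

CNF form of G:
  S -> T1 A | T1 B | T1 T1 | T2 T1
  A -> T0 T1
  B -> T0 T1 | a
  T0 -> a
  T1 -> b
  T2 -> c

CYK table (by increasing span):
  cell(0,0) b: {T1}  orig:{}
  cell(1,1) b: {T1}  orig:{}
  cell(2,2) b: {T1}  orig:{}
  cell(0,1) bb: {S}
  cell(1,2) bb: {S}
  cell(0,2) bbb: ∅

S ∉ T[0,2] ⇒ NO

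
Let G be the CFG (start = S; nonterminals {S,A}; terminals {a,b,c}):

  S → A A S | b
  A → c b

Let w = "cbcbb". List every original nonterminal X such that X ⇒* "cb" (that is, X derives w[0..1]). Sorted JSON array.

Convert to CNF:
  S -> A X2 | b
  A -> T0 T1
  T0 -> c
  T1 -> b
  X2 -> A S

Fill CYK table bottom-up (cells [i..j] with 0 ≤ i ≤ j ≤ 1 only):
  cell(0,0) c: {T0}  orig:{}
  cell(1,1) b: {S,T1}  orig:{S}
  cell(0,1) cb: {A}

Original NTs in T[0,1] deriving "cb": ["A"]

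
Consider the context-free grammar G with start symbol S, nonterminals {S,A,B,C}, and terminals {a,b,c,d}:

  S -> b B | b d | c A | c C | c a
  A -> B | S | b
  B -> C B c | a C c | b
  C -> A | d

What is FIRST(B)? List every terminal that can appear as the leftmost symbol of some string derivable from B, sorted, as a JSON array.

Compute FIRST by fixpoint:
iter 1:
  A via A→b: +{b}
  B via B→a C c: +{a}
  B via B→b: +{b}
  C via C→A: +{b}
  C via C→d: +{d}
  S via S→b B: +{b}
  S via S→c A: +{c}
  S: {b,c}  A: {b}  B: {a,b}  C: {b,d}
iter 2:
  A via A→B: +{a}
  A via A→S: +{c}
  B via B→C B c: +{d}
  C via C→A: +{a,c}
  S: {b,c}  A: {a,b,c}  B: {a,b,d}  C: {a,b,c,d}
iter 3:
  A via A→B: +{d}
  B via B→C B c: +{c}
  S: {b,c}  A: {a,b,c,d}  B: {a,b,c,d}  C: {a,b,c,d}
iter 4: (stable)
  S: {b,c}  A: {a,b,c,d}  B: {a,b,c,d}  C: {a,b,c,d}

FIRST(B) = ["a", "b", "c", "d"]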